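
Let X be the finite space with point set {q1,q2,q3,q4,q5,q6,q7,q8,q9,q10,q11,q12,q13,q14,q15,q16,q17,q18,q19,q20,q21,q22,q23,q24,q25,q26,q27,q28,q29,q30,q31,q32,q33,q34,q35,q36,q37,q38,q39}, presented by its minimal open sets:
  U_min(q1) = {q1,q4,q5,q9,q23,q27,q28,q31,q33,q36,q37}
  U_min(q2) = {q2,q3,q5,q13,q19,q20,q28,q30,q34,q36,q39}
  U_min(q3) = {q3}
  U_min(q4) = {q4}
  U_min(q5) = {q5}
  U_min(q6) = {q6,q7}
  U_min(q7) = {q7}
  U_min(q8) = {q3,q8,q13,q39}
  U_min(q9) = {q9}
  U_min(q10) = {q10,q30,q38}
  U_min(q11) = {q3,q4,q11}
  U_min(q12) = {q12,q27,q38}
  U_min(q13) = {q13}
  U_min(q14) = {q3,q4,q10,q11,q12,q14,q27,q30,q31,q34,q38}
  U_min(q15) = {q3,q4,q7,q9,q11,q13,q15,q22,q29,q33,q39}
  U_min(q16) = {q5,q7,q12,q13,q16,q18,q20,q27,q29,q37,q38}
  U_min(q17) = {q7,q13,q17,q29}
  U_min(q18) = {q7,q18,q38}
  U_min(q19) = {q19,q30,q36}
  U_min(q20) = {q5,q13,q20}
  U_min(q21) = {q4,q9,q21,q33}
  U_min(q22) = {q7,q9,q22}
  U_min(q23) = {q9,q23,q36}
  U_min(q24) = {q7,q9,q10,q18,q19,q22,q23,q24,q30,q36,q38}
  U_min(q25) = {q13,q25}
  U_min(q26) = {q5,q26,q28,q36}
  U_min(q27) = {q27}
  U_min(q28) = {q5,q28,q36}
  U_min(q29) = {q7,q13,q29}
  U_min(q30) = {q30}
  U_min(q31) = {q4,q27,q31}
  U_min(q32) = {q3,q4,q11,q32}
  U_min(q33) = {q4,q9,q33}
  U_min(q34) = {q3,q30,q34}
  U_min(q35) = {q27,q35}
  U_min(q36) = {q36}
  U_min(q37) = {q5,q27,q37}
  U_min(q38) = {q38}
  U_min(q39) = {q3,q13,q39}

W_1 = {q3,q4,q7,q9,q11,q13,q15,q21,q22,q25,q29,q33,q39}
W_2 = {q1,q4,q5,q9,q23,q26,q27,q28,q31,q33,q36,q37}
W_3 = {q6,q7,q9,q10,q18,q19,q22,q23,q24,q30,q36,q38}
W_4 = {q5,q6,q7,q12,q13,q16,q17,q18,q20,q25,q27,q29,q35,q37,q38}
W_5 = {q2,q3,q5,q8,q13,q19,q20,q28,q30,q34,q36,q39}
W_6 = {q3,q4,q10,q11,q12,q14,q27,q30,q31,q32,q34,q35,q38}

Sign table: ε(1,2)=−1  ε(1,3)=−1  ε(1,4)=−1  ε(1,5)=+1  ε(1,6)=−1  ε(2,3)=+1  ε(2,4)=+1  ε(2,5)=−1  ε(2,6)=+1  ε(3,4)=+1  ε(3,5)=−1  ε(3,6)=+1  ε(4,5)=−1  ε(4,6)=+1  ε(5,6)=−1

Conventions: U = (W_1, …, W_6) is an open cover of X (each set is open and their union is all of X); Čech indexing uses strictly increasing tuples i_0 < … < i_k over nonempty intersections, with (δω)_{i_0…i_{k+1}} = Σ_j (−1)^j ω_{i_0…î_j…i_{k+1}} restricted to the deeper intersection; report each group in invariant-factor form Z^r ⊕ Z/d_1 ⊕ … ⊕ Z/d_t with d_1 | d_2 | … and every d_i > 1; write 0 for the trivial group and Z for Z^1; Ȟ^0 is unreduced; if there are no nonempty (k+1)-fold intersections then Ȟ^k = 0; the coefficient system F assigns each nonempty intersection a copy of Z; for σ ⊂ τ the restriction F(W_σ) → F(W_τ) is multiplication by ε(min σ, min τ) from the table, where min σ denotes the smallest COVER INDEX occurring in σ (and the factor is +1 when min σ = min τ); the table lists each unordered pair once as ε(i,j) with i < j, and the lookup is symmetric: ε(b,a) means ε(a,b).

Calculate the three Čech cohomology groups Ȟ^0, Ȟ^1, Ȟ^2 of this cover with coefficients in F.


cover nerve:
  W12={q4,q9,q33} W13={q7,q9,q22} W14={q7,q13,q25,q29} W15={q3,q13,q39} W16={q3,q4,q11} W23={q9,q23,q36} W24={q5,q27,q37} W25={q5,q28,q36} W26={q4,q27,q31} W34={q6,q7,q18,q38} W35={q19,q30,q36} W36={q10,q30,q38} W45={q5,q13,q20} W46={q12,q27,q35,q38} W56={q3,q30,q34}
  W123={q9} W126={q4} W134={q7} W145={q13} W156={q3} W235={q36} W245={q5} W246={q27} W346={q38} W356={q30}
C dims 6,15,10; δ0: rk 5, SNF 1^5; δ1: rk 10, SNF 1^9·2
Ȟ^0: (6−5)−0=1 ⇒ Z
Ȟ^1: (15−10)−5=0 ⇒ 0
Ȟ^2: (10−0)−10=0 plus torsion [2] ⇒ Z/2

Ȟ^0 = Z; Ȟ^1 = 0; Ȟ^2 = Z/2


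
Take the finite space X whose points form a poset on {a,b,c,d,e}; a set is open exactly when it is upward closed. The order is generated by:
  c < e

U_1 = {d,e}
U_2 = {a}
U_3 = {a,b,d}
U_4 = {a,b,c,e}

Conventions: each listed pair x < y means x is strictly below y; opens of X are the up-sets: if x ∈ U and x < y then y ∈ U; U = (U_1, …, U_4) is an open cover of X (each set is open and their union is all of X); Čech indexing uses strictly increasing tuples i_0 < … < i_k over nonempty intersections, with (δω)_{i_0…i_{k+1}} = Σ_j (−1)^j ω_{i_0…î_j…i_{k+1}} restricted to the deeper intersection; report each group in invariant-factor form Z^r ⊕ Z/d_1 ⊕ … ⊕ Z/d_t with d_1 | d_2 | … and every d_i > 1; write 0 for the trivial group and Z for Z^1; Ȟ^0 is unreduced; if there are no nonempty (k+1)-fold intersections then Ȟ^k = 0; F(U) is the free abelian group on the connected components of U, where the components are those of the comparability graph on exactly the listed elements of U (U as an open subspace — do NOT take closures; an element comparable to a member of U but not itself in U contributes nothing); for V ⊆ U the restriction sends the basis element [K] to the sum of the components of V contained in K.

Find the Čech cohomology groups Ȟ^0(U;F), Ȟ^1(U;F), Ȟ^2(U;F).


Ȟ^0 = Z^4, Ȟ^1 = 0, Ȟ^2 = 0

nerve simplices:
  U13={d} U14={e} U23={a} U24={a} U34={a,b}
  U234={a}
components per intersection:
  U1: {d} {e}
  U2: {a}
  U3: {a} {b} {d}
  U4: {a} {b} {c,e}
  U13: {d}
  U14: {e}
  U23: {a}
  U24: {a}
  U34: {a} {b}
  U234: {a}
C dims 9,6,1; δ0: rk 5, SNF 1^5; δ1: rk 1, SNF 1^1
degree 0: 9−5−0 = 4 → Ȟ^0 ≅ Z^4
degree 1: 6−1−5 = 0 → Ȟ^1 ≅ 0
degree 2: 1−0−1 = 0 → Ȟ^2 ≅ 0


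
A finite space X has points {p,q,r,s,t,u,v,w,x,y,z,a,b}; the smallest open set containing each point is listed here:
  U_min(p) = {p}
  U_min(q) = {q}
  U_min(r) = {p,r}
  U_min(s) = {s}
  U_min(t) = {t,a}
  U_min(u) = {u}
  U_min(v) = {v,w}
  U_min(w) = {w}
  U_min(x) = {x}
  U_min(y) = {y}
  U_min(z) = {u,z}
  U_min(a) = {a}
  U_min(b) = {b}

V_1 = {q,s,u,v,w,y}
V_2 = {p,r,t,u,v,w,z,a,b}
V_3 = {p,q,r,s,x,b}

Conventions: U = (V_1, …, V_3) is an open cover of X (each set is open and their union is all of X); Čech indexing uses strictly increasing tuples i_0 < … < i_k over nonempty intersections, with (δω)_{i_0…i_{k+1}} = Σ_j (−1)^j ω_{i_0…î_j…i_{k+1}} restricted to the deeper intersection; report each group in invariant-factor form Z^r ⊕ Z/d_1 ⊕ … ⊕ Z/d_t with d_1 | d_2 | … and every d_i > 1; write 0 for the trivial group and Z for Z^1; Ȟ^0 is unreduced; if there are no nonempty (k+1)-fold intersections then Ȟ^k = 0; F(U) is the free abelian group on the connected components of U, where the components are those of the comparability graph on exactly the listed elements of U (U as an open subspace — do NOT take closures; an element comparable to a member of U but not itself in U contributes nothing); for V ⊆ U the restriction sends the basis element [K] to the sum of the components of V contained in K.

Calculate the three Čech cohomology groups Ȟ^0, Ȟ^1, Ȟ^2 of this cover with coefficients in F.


Ȟ^0 ≅ Z^9, Ȟ^1 ≅ 0, Ȟ^2 ≅ 0

intersection data:
  V12={u,v,w} V13={q,s} V23={p,r,b}
components per intersection:
  V1: {q} {s} {u} {v,w} {y}
  V2: {p,r} {t,a} {u,z} {v,w} {b}
  V3: {p,r} {q} {s} {x} {b}
  V12: {u} {v,w}
  V13: {q} {s}
  V23: {p,r} {b}
C dims 15,6; δ0: rk 6, SNF 1^6
Ȟ^0 = (15 − 6) − 0 = 9, so Ȟ^0 ≅ Z^9
Ȟ^1 = (6 − 0) − 6 = 0, so Ȟ^1 ≅ 0
Ȟ^2 = (0 − 0) − 0 = 0, so Ȟ^2 ≅ 0


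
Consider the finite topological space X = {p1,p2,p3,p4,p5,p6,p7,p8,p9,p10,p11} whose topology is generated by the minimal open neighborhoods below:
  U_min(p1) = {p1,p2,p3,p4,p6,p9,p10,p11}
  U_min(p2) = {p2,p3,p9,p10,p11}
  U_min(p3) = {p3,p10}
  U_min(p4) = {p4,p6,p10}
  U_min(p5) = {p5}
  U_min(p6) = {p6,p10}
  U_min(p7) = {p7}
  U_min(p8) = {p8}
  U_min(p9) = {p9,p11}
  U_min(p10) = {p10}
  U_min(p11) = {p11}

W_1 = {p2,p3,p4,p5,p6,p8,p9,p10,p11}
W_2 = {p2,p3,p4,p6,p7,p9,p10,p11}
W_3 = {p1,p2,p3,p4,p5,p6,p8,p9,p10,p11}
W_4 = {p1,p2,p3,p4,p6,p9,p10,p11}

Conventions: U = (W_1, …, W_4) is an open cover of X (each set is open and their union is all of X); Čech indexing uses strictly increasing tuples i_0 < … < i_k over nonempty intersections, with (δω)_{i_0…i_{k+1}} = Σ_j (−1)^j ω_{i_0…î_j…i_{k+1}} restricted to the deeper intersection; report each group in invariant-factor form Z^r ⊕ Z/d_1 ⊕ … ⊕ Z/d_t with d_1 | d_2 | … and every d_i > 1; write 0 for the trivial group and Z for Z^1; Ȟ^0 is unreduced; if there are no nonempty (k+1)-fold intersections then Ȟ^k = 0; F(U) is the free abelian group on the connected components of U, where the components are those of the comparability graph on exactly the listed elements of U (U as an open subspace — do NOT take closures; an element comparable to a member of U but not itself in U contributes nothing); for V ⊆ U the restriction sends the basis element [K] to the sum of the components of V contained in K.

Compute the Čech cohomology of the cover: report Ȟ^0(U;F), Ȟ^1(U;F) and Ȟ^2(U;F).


nerve of the cover:
  W12={p2,p3,p4,p6,p9,p10,p11} W13={p2,p3,p4,p5,p6,p8,p9,p10,p11} W14={p2,p3,p4,p6,p9,p10,p11} W23={p2,p3,p4,p6,p9,p10,p11} W24={p2,p3,p4,p6,p9,p10,p11} W34={p1,p2,p3,p4,p6,p9,p10,p11}
  W123={p2,p3,p4,p6,p9,p10,p11} W124={p2,p3,p4,p6,p9,p10,p11} W134={p2,p3,p4,p6,p9,p10,p11} W234={p2,p3,p4,p6,p9,p10,p11}
  W1234={p2,p3,p4,p6,p9,p10,p11}
components per intersection:
  W1: {p2,p3,p4,p6,p9,p10,p11} {p5} {p8}
  W2: {p2,p3,p4,p6,p9,p10,p11} {p7}
  W3: {p1,p2,p3,p4,p6,p9,p10,p11} {p5} {p8}
  W4: {p1,p2,p3,p4,p6,p9,p10,p11}
  W12: {p2,p3,p4,p6,p9,p10,p11}
  W13: {p2,p3,p4,p6,p9,p10,p11} {p5} {p8}
  W14: {p2,p3,p4,p6,p9,p10,p11}
  W23: {p2,p3,p4,p6,p9,p10,p11}
  W24: {p2,p3,p4,p6,p9,p10,p11}
  W34: {p1,p2,p3,p4,p6,p9,p10,p11}
  W123: {p2,p3,p4,p6,p9,p10,p11}
  W124: {p2,p3,p4,p6,p9,p10,p11}
  W134: {p2,p3,p4,p6,p9,p10,p11}
  W234: {p2,p3,p4,p6,p9,p10,p11}
  W1234: {p2,p3,p4,p6,p9,p10,p11}
C dims 9,8,4,1; δ0: rk 5, SNF 1^5; δ1: rk 3, SNF 1^3; δ2: rk 1, SNF 1^1
Ȟ^0 = (9 − 5) − 0 = 4, so Ȟ^0 ≅ Z^4
Ȟ^1 = (8 − 3) − 5 = 0, so Ȟ^1 ≅ 0
Ȟ^2 = (4 − 1) − 3 = 0, so Ȟ^2 ≅ 0

Ȟ^0 = Z^4, Ȟ^1 = 0, Ȟ^2 = 0


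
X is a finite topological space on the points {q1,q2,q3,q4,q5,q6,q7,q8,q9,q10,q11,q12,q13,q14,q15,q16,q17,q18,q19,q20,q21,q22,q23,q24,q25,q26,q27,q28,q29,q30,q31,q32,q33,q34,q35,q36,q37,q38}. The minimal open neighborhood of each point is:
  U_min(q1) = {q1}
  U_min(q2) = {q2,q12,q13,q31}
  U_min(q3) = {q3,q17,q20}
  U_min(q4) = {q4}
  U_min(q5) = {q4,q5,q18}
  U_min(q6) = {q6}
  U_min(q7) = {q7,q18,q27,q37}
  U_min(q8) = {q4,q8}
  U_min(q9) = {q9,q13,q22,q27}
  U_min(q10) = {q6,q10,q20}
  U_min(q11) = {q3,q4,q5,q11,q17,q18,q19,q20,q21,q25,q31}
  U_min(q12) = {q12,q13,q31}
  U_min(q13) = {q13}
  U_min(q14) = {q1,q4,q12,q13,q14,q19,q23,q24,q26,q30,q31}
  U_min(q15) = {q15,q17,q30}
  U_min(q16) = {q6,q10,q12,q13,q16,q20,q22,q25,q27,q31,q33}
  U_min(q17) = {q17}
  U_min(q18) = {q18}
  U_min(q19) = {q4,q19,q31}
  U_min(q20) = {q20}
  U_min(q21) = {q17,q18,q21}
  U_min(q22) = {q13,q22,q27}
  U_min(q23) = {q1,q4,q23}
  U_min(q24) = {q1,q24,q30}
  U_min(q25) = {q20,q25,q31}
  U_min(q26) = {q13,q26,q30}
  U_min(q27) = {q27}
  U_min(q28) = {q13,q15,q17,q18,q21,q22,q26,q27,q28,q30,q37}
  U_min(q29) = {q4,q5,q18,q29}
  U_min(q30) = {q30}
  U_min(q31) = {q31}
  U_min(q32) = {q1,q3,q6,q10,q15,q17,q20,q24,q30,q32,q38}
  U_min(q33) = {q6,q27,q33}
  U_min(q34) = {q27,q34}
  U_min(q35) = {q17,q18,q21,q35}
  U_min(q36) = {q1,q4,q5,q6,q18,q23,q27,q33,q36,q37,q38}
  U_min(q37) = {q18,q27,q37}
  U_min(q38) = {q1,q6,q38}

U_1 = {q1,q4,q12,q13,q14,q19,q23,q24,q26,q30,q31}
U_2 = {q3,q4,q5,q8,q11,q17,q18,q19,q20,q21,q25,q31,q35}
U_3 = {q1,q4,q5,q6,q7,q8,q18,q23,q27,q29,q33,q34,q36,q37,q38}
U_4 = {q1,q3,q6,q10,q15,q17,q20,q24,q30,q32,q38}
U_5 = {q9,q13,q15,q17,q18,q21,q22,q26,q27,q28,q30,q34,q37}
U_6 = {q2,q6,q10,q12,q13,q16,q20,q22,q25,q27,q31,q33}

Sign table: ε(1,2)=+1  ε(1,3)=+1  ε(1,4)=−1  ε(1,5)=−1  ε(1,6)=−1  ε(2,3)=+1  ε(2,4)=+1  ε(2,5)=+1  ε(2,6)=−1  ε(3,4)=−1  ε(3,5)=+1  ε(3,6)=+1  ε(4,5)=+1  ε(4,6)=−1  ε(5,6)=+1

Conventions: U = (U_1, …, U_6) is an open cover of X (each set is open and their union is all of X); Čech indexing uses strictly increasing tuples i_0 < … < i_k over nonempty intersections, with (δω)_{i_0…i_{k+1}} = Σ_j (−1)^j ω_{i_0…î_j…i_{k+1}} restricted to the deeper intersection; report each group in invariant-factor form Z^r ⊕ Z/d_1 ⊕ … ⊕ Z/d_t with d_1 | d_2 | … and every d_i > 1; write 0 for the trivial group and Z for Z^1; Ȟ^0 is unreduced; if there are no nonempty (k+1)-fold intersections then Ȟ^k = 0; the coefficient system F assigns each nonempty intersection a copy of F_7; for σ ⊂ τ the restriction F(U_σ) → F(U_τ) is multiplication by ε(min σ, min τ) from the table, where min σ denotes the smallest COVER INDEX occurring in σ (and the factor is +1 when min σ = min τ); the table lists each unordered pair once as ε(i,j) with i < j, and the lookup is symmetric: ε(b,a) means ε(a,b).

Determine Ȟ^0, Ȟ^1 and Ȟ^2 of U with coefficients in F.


Ȟ^0 = 0, Ȟ^1 = 0, Ȟ^2 = Z/7

nonempty intersections:
  U12={q4,q19,q31} U13={q1,q4,q23} U14={q1,q24,q30} U15={q13,q26,q30} U16={q12,q13,q31} U23={q4,q5,q8,q18} U24={q3,q17,q20} U25={q17,q18,q21} U26={q20,q25,q31} U34={q1,q6,q38} U35={q18,q27,q34,q37} U36={q6,q27,q33} U45={q15,q17,q30} U46={q6,q10,q20} U56={q13,q22,q27}
  U123={q4} U126={q31} U134={q1} U145={q30} U156={q13} U235={q18} U245={q17} U246={q20} U346={q6} U356={q27}
C dims 6,15,10; δ0: rk_F7 6; δ1: rk_F7 9
Ȟ^0: (6−6)−0=0 ⇒ 0
Ȟ^1: (15−9)−6=0 ⇒ 0
Ȟ^2: (10−0)−9=1 ⇒ Z/7


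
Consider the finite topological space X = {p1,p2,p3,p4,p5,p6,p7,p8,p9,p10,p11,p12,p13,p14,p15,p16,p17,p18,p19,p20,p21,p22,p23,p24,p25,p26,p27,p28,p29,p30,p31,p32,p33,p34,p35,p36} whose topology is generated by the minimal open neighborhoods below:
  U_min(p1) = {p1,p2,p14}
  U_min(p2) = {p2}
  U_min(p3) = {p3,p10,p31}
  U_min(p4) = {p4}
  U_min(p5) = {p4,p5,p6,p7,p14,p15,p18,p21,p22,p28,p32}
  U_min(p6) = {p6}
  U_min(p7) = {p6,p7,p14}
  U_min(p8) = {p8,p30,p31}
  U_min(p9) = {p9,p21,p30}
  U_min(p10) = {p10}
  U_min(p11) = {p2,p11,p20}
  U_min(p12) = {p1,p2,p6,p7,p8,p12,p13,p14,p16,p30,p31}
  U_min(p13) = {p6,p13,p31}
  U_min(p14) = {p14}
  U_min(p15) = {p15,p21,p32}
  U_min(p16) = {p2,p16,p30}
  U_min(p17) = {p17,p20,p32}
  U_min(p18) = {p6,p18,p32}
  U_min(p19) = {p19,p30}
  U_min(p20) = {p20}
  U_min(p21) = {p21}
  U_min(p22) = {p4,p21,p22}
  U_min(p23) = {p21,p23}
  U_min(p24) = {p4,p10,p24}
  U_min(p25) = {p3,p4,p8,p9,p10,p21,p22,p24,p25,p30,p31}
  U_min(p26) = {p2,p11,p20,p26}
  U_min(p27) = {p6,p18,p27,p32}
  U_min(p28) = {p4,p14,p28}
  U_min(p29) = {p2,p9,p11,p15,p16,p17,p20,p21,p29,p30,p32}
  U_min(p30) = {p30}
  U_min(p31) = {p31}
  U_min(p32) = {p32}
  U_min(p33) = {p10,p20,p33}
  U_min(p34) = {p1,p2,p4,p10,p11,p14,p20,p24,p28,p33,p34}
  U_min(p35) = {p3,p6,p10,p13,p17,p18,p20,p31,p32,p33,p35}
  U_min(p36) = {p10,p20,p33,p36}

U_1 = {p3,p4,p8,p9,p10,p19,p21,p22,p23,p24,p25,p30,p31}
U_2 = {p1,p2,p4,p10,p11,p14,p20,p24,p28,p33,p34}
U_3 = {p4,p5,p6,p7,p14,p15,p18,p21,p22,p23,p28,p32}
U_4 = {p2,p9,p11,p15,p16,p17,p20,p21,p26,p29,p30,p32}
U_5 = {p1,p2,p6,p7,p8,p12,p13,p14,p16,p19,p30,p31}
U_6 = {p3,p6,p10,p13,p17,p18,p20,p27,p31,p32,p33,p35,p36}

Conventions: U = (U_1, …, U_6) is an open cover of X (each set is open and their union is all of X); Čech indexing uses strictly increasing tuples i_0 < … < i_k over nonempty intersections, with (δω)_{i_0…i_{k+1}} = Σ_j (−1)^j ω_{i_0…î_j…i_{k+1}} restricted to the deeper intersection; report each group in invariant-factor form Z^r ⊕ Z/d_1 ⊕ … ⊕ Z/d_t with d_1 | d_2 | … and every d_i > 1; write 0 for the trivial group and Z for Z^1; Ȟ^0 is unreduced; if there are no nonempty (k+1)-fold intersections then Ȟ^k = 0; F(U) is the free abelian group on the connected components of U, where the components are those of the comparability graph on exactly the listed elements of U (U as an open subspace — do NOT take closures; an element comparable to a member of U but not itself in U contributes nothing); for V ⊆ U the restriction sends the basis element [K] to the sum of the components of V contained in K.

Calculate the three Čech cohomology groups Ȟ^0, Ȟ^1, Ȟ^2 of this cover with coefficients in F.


Ȟ^0(U;F) ≅ Z; Ȟ^1(U;F) ≅ 0; Ȟ^2(U;F) ≅ Z/2

nerve simplices:
  U12={p4,p10,p24} U13={p4,p21,p22,p23} U14={p9,p21,p30} U15={p8,p19,p30,p31} U16={p3,p10,p31} U23={p4,p14,p28} U24={p2,p11,p20} U25={p1,p2,p14} U26={p10,p20,p33} U34={p15,p21,p32} U35={p6,p7,p14} U36={p6,p18,p32} U45={p2,p16,p30} U46={p17,p20,p32} U56={p6,p13,p31}
  U123={p4} U126={p10} U134={p21} U145={p30} U156={p31} U235={p14} U245={p2} U246={p20} U346={p32} U356={p6}
components per intersection:
  U1: {p3,p4,p8,p9,p10,p19,p21,p22,p23,p24,p25,p30,p31}
  U2: {p1,p2,p4,p10,p11,p14,p20,p24,p28,p33,p34}
  U3: {p4,p5,p6,p7,p14,p15,p18,p21,p22,p23,p28,p32}
  U4: {p2,p9,p11,p15,p16,p17,p20,p21,p26,p29,p30,p32}
  U5: {p1,p2,p6,p7,p8,p12,p13,p14,p16,p19,p30,p31}
  U6: {p3,p6,p10,p13,p17,p18,p20,p27,p31,p32,p33,p35,p36}
  U12: {p4,p10,p24}
  U13: {p4,p21,p22,p23}
  U14: {p9,p21,p30}
  U15: {p8,p19,p30,p31}
  U16: {p3,p10,p31}
  U23: {p4,p14,p28}
  U24: {p2,p11,p20}
  U25: {p1,p2,p14}
  U26: {p10,p20,p33}
  U34: {p15,p21,p32}
  U35: {p6,p7,p14}
  U36: {p6,p18,p32}
  U45: {p2,p16,p30}
  U46: {p17,p20,p32}
  U56: {p6,p13,p31}
  U123: {p4}
  U126: {p10}
  U134: {p21}
  U145: {p30}
  U156: {p31}
  U235: {p14}
  U245: {p2}
  U246: {p20}
  U346: {p32}
  U356: {p6}
C dims 6,15,10; δ0: rk 5, SNF 1^5; δ1: rk 10, SNF 1^9·2
degree 0: 6−5−0 = 1 → Ȟ^0 ≅ Z
degree 1: 15−10−5 = 0 → Ȟ^1 ≅ 0
degree 2: 10−0−10 = 0 plus torsion [2] → Ȟ^2 ≅ Z/2


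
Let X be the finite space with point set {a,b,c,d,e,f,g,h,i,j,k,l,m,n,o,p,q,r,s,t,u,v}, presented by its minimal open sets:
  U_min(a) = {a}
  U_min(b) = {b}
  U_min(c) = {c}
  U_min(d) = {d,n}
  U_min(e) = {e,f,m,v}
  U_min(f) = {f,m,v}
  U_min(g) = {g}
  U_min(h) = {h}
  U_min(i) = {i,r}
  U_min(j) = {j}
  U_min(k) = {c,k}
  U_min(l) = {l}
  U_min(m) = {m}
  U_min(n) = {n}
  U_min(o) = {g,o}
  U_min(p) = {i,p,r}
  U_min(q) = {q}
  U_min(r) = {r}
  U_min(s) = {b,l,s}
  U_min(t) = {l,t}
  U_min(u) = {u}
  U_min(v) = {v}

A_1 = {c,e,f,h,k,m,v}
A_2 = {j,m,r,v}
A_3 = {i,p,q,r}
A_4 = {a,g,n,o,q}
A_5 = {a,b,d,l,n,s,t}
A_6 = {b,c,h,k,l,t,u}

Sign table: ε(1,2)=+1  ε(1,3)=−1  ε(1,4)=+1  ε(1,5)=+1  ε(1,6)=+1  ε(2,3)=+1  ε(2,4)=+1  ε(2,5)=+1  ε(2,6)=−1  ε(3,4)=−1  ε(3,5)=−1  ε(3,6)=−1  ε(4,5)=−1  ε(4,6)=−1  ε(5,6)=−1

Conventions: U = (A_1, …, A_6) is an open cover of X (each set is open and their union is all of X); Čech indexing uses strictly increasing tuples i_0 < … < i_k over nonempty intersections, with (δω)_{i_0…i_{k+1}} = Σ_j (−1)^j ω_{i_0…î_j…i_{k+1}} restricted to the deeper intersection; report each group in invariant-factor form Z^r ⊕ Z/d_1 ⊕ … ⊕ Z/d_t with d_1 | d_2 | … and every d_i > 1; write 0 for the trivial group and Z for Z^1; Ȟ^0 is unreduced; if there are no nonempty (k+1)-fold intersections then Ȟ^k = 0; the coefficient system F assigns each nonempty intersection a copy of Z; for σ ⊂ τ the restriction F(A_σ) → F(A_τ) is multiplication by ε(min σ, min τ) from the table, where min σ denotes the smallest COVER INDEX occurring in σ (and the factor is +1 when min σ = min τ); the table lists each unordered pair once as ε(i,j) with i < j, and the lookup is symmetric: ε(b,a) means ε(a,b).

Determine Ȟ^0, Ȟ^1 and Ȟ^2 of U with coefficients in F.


Ȟ^0 = 0, Ȟ^1 = Z/2, Ȟ^2 = 0

nerve of the cover:
  A12={m,v} A16={c,h,k} A23={r} A34={q} A45={a,n} A56={b,l,t}
C dims 6,6; δ0: rk 6, SNF 1^5·2
Ȟ^0 = (6 − 6) − 0 = 0, so Ȟ^0 ≅ 0
Ȟ^1 = (6 − 0) − 6 = 0 plus torsion [2], so Ȟ^1 ≅ Z/2
Ȟ^2 = (0 − 0) − 0 = 0, so Ȟ^2 ≅ 0


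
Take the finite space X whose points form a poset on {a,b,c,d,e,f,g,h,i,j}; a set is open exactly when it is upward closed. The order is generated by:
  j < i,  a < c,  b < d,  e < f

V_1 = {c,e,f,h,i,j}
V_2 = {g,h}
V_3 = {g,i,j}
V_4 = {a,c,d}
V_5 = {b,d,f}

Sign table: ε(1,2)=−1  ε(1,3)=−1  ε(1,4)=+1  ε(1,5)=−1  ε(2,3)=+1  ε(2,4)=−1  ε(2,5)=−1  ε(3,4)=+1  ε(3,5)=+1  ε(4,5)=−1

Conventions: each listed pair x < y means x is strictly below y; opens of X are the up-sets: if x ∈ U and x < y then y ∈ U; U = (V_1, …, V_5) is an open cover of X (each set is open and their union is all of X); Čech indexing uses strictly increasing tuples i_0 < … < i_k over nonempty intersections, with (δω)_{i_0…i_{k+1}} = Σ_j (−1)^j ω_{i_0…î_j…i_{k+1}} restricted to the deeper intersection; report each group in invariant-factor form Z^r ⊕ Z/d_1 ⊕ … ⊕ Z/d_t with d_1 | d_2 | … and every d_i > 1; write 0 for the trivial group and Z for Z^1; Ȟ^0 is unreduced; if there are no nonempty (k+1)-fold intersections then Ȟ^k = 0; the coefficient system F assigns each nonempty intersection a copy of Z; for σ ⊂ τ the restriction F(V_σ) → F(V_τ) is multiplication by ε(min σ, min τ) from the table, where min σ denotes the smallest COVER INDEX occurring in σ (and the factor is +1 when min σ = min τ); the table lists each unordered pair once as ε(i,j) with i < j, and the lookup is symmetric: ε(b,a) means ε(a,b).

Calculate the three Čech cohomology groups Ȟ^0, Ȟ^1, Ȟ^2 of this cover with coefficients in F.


cover nerve:
  V12={h} V13={i,j} V14={c} V15={f} V23={g} V45={d}
C dims 5,6; δ0: rk 4, SNF 1^4
Ȟ^0: (5−4)−0=1 ⇒ Z
Ȟ^1: (6−0)−4=2 ⇒ Z^2
Ȟ^2: (0−0)−0=0 ⇒ 0

Ȟ^0 = Z, Ȟ^1 = Z^2, Ȟ^2 = 0


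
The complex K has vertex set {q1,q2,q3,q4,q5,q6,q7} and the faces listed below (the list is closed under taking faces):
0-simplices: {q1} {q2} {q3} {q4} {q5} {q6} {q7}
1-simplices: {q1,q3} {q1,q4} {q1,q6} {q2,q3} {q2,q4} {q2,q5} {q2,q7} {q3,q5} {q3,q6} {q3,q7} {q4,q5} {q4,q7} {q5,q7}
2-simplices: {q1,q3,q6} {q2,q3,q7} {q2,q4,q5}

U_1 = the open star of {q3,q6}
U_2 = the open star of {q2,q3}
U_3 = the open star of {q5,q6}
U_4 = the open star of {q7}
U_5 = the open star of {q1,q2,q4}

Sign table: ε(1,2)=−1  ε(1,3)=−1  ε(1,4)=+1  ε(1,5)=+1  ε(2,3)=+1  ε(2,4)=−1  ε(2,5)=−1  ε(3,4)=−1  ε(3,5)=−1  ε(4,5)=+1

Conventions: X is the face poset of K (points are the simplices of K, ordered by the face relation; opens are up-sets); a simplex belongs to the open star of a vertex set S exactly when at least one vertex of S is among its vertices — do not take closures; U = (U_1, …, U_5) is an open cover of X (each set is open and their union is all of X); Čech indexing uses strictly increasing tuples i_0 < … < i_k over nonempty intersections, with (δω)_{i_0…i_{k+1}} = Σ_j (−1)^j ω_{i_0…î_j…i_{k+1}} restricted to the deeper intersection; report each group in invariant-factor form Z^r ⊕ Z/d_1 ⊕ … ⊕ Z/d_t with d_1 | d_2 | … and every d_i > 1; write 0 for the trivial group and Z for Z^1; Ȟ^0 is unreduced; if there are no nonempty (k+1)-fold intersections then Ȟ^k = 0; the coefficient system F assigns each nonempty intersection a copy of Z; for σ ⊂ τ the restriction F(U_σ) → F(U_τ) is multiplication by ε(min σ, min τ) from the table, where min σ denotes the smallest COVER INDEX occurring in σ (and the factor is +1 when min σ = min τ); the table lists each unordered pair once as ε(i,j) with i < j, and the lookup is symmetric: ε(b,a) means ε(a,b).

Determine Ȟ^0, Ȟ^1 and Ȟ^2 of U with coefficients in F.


nerve of the cover:
  U1={{q3},{q6},{q1,q3},{q1,q6},{q2,q3},{q3,q5},{q3,q6},{q3,q7},{q1,q3,q6},{q2,q3,q7}} U2={{q2},{q3},{q1,q3},{q2,q3},{q2,q4},{q2,q5},{q2,q7},{q3,q5},{q3,q6},{q3,q7},{q1,q3,q6},{q2,q3,q7},{q2,q4,q5}} U3={{q5},{q6},{q1,q6},{q2,q5},{q3,q5},{q3,q6},{q4,q5},{q5,q7},{q1,q3,q6},{q2,q4,q5}} U4={{q7},{q2,q7},{q3,q7},{q4,q7},{q5,q7},{q2,q3,q7}} U5={{q1},{q2},{q4},{q1,q3},{q1,q4},{q1,q6},{q2,q3},{q2,q4},{q2,q5},{q2,q7},{q4,q5},{q4,q7},{q1,q3,q6},{q2,q3,q7},{q2,q4,q5}}
  U12={{q3},{q1,q3},{q2,q3},{q3,q5},{q3,q6},{q3,q7},{q1,q3,q6},{q2,q3,q7}} U13={{q6},{q1,q6},{q3,q5},{q3,q6},{q1,q3,q6}} U14={{q3,q7},{q2,q3,q7}} U15={{q1,q3},{q1,q6},{q2,q3},{q1,q3,q6},{q2,q3,q7}} U23={{q2,q5},{q3,q5},{q3,q6},{q1,q3,q6},{q2,q4,q5}} U24={{q2,q7},{q3,q7},{q2,q3,q7}} U25={{q2},{q1,q3},{q2,q3},{q2,q4},{q2,q5},{q2,q7},{q1,q3,q6},{q2,q3,q7},{q2,q4,q5}} U34={{q5,q7}} U35={{q1,q6},{q2,q5},{q4,q5},{q1,q3,q6},{q2,q4,q5}} U45={{q2,q7},{q4,q7},{q2,q3,q7}}
  U123={{q3,q5},{q3,q6},{q1,q3,q6}} U124={{q3,q7},{q2,q3,q7}} U125={{q1,q3},{q2,q3},{q1,q3,q6},{q2,q3,q7}} U135={{q1,q6},{q1,q3,q6}} U145={{q2,q3,q7}} U235={{q2,q5},{q1,q3,q6},{q2,q4,q5}} U245={{q2,q7},{q2,q3,q7}}
  U1235={{q1,q3,q6}} U1245={{q2,q3,q7}}
C dims 5,10,7,2; δ0: rk 4, SNF 1^4; δ1: rk 5, SNF 1^5; δ2: rk 2, SNF 1^2
Ȟ^0 = (5 − 4) − 0 = 1, so Ȟ^0 ≅ Z
Ȟ^1 = (10 − 5) − 4 = 1, so Ȟ^1 ≅ Z
Ȟ^2 = (7 − 2) − 5 = 0, so Ȟ^2 ≅ 0

Ȟ^0 = Z, Ȟ^1 = Z, Ȟ^2 = 0


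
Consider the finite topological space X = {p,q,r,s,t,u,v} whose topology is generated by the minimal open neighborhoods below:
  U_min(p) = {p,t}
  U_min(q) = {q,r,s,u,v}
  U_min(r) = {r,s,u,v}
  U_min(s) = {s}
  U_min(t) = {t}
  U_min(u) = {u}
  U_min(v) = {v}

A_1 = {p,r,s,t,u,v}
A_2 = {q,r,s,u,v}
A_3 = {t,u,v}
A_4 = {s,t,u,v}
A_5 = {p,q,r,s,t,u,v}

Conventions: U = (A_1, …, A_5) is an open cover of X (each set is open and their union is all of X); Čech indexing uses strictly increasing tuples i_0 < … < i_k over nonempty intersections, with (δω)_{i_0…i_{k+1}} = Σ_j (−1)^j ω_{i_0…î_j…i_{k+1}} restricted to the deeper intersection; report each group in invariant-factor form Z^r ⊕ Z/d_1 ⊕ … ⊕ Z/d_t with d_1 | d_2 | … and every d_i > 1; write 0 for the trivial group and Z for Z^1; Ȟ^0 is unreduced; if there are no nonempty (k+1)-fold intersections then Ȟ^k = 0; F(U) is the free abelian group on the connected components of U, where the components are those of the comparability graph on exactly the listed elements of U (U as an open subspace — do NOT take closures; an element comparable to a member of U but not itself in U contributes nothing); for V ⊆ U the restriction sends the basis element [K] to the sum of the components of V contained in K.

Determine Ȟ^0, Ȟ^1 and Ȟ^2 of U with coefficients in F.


Ȟ^0 = Z^2, Ȟ^1 = 0 and Ȟ^2 = 0

nerve simplices:
  A12={r,s,u,v} A13={t,u,v} A14={s,t,u,v} A15={p,r,s,t,u,v} A23={u,v} A24={s,u,v} A25={q,r,s,u,v} A34={t,u,v} A35={t,u,v} A45={s,t,u,v}
  A123={u,v} A124={s,u,v} A125={r,s,u,v} A134={t,u,v} A135={t,u,v} A145={s,t,u,v} A234={u,v} A235={u,v} A245={s,u,v} A345={t,u,v}
  A1234={u,v} A1235={u,v} A1245={s,u,v} A1345={t,u,v} A2345={u,v}
  A12345={u,v}
components per intersection:
  A1: {p,t} {r,s,u,v}
  A2: {q,r,s,u,v}
  A3: {t} {u} {v}
  A4: {s} {t} {u} {v}
  A5: {p,t} {q,r,s,u,v}
  A12: {r,s,u,v}
  A13: {t} {u} {v}
  A14: {s} {t} {u} {v}
  A15: {p,t} {r,s,u,v}
  A23: {u} {v}
  A24: {s} {u} {v}
  A25: {q,r,s,u,v}
  A34: {t} {u} {v}
  A35: {t} {u} {v}
  A45: {s} {t} {u} {v}
  A123: {u} {v}
  A124: {s} {u} {v}
  A125: {r,s,u,v}
  A134: {t} {u} {v}
  A135: {t} {u} {v}
  A145: {s} {t} {u} {v}
  A234: {u} {v}
  A235: {u} {v}
  A245: {s} {u} {v}
  A345: {t} {u} {v}
  A1234: {u} {v}
  A1235: {u} {v}
  A1245: {s} {u} {v}
  A1345: {t} {u} {v}
  A2345: {u} {v}
  A12345: {u} {v}
C dims 12,26,26,12; δ0: rk 10, SNF 1^10; δ1: rk 16, SNF 1^16; δ2: rk 10, SNF 1^10
degree 0: 12−10−0 = 2 → Ȟ^0 ≅ Z^2
degree 1: 26−16−10 = 0 → Ȟ^1 ≅ 0
degree 2: 26−10−16 = 0 → Ȟ^2 ≅ 0


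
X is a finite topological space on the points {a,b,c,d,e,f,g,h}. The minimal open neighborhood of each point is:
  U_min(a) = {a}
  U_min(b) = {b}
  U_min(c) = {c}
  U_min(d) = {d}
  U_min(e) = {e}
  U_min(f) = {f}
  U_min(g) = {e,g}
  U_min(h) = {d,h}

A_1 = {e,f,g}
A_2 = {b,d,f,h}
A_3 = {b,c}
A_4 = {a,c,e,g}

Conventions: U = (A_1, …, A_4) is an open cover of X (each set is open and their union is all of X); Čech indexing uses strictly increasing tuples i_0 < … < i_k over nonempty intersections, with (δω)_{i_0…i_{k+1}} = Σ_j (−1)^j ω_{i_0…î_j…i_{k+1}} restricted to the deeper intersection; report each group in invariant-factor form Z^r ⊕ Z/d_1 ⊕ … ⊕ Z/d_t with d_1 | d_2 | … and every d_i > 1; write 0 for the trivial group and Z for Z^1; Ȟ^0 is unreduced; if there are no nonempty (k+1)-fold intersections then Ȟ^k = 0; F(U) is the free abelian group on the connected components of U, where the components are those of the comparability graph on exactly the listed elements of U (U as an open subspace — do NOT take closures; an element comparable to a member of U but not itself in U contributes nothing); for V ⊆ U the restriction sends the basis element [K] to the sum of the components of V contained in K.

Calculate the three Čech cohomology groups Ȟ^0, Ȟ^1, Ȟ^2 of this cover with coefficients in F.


nonempty overlaps:
  A12={f} A14={e,g} A23={b} A34={c}
components per intersection:
  A1: {e,g} {f}
  A2: {b} {d,h} {f}
  A3: {b} {c}
  A4: {a} {c} {e,g}
  A12: {f}
  A14: {e,g}
  A23: {b}
  A34: {c}
C dims 10,4; δ0: rk 4, SNF 1^4
degree 0: 10−4−0 = 6 → Ȟ^0 ≅ Z^6
degree 1: 4−0−4 = 0 → Ȟ^1 ≅ 0
degree 2: 0−0−0 = 0 → Ȟ^2 ≅ 0

Ȟ^0 ≅ Z^6, Ȟ^1 ≅ 0 and Ȟ^2 ≅ 0


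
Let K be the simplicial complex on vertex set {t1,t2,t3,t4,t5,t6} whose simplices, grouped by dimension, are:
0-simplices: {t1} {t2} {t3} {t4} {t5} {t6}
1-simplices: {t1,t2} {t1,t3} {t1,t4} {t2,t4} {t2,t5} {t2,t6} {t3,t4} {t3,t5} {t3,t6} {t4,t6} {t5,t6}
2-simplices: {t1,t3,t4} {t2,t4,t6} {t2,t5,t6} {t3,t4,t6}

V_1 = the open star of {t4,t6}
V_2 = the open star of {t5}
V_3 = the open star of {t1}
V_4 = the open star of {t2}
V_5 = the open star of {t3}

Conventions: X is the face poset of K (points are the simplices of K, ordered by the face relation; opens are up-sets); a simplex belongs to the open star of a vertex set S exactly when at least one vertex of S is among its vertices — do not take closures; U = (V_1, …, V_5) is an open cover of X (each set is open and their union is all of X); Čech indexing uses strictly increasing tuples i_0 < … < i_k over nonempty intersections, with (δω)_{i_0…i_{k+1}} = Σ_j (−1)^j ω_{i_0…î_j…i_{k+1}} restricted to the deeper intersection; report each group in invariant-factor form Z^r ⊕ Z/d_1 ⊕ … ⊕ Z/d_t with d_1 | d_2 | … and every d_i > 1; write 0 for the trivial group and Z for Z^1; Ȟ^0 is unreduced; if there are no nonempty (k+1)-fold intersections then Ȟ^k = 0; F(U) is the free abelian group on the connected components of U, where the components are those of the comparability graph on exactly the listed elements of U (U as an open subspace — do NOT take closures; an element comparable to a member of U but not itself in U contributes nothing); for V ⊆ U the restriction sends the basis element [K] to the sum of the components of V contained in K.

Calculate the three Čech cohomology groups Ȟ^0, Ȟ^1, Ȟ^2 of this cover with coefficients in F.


nerve simplices:
  V1={{t4},{t6},{t1,t4},{t2,t4},{t2,t6},{t3,t4},{t3,t6},{t4,t6},{t5,t6},{t1,t3,t4},{t2,t4,t6},{t2,t5,t6},{t3,t4,t6}} V2={{t5},{t2,t5},{t3,t5},{t5,t6},{t2,t5,t6}} V3={{t1},{t1,t2},{t1,t3},{t1,t4},{t1,t3,t4}} V4={{t2},{t1,t2},{t2,t4},{t2,t5},{t2,t6},{t2,t4,t6},{t2,t5,t6}} V5={{t3},{t1,t3},{t3,t4},{t3,t5},{t3,t6},{t1,t3,t4},{t3,t4,t6}}
  V12={{t5,t6},{t2,t5,t6}} V13={{t1,t4},{t1,t3,t4}} V14={{t2,t4},{t2,t6},{t2,t4,t6},{t2,t5,t6}} V15={{t3,t4},{t3,t6},{t1,t3,t4},{t3,t4,t6}} V24={{t2,t5},{t2,t5,t6}} V25={{t3,t5}} V34={{t1,t2}} V35={{t1,t3},{t1,t3,t4}}
  V124={{t2,t5,t6}} V135={{t1,t3,t4}}
components per intersection:
  V1: {{t4},{t6},{t1,t4},{t2,t4},{t2,t6},{t3,t4},{t3,t6},{t4,t6},{t5,t6},{t1,t3,t4},{t2,t4,t6},{t2,t5,t6},{t3,t4,t6}}
  V2: {{t5},{t2,t5},{t3,t5},{t5,t6},{t2,t5,t6}}
  V3: {{t1},{t1,t2},{t1,t3},{t1,t4},{t1,t3,t4}}
  V4: {{t2},{t1,t2},{t2,t4},{t2,t5},{t2,t6},{t2,t4,t6},{t2,t5,t6}}
  V5: {{t3},{t1,t3},{t3,t4},{t3,t5},{t3,t6},{t1,t3,t4},{t3,t4,t6}}
  V12: {{t5,t6},{t2,t5,t6}}
  V13: {{t1,t4},{t1,t3,t4}}
  V14: {{t2,t4},{t2,t6},{t2,t4,t6},{t2,t5,t6}}
  V15: {{t3,t4},{t3,t6},{t1,t3,t4},{t3,t4,t6}}
  V24: {{t2,t5},{t2,t5,t6}}
  V25: {{t3,t5}}
  V34: {{t1,t2}}
  V35: {{t1,t3},{t1,t3,t4}}
  V124: {{t2,t5,t6}}
  V135: {{t1,t3,t4}}
C dims 5,8,2; δ0: rk 4, SNF 1^4; δ1: rk 2, SNF 1^2
degree 0: 5−4−0 = 1 → Ȟ^0 ≅ Z
degree 1: 8−2−4 = 2 → Ȟ^1 ≅ Z^2
degree 2: 2−0−2 = 0 → Ȟ^2 ≅ 0

Ȟ^0 ≅ Z, Ȟ^1 ≅ Z^2 and Ȟ^2 ≅ 0


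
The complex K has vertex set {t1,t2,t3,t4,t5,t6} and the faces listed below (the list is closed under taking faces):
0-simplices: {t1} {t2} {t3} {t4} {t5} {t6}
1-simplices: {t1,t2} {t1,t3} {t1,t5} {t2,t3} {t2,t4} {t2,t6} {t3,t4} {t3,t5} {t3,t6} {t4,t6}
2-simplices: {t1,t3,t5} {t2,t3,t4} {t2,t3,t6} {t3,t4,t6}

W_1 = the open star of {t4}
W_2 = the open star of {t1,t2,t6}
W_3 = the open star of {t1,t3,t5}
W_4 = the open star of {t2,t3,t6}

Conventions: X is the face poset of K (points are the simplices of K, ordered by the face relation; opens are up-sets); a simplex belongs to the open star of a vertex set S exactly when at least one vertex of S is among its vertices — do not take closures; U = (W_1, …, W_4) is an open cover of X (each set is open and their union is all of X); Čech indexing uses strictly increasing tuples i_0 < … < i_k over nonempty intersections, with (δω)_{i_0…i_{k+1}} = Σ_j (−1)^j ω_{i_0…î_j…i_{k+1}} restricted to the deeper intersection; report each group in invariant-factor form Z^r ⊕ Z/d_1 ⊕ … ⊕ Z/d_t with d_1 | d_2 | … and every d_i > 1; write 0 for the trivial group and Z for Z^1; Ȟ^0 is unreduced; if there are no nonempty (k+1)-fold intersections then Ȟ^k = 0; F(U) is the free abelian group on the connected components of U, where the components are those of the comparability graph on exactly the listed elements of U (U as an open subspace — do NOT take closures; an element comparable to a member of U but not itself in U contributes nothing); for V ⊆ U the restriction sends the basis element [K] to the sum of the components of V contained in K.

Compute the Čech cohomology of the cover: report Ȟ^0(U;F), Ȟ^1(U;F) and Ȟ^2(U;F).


Ȟ^0 ≅ Z, Ȟ^1 ≅ Z, Ȟ^2 ≅ 0

nonempty overlaps:
  W1={{t4},{t2,t4},{t3,t4},{t4,t6},{t2,t3,t4},{t3,t4,t6}} W2={{t1},{t2},{t6},{t1,t2},{t1,t3},{t1,t5},{t2,t3},{t2,t4},{t2,t6},{t3,t6},{t4,t6},{t1,t3,t5},{t2,t3,t4},{t2,t3,t6},{t3,t4,t6}} W3={{t1},{t3},{t5},{t1,t2},{t1,t3},{t1,t5},{t2,t3},{t3,t4},{t3,t5},{t3,t6},{t1,t3,t5},{t2,t3,t4},{t2,t3,t6},{t3,t4,t6}} W4={{t2},{t3},{t6},{t1,t2},{t1,t3},{t2,t3},{t2,t4},{t2,t6},{t3,t4},{t3,t5},{t3,t6},{t4,t6},{t1,t3,t5},{t2,t3,t4},{t2,t3,t6},{t3,t4,t6}}
  W12={{t2,t4},{t4,t6},{t2,t3,t4},{t3,t4,t6}} W13={{t3,t4},{t2,t3,t4},{t3,t4,t6}} W14={{t2,t4},{t3,t4},{t4,t6},{t2,t3,t4},{t3,t4,t6}} W23={{t1},{t1,t2},{t1,t3},{t1,t5},{t2,t3},{t3,t6},{t1,t3,t5},{t2,t3,t4},{t2,t3,t6},{t3,t4,t6}} W24={{t2},{t6},{t1,t2},{t1,t3},{t2,t3},{t2,t4},{t2,t6},{t3,t6},{t4,t6},{t1,t3,t5},{t2,t3,t4},{t2,t3,t6},{t3,t4,t6}} W34={{t3},{t1,t2},{t1,t3},{t2,t3},{t3,t4},{t3,t5},{t3,t6},{t1,t3,t5},{t2,t3,t4},{t2,t3,t6},{t3,t4,t6}}
  W123={{t2,t3,t4},{t3,t4,t6}} W124={{t2,t4},{t4,t6},{t2,t3,t4},{t3,t4,t6}} W134={{t3,t4},{t2,t3,t4},{t3,t4,t6}} W234={{t1,t2},{t1,t3},{t2,t3},{t3,t6},{t1,t3,t5},{t2,t3,t4},{t2,t3,t6},{t3,t4,t6}}
  W1234={{t2,t3,t4},{t3,t4,t6}}
components per intersection:
  W1: {{t4},{t2,t4},{t3,t4},{t4,t6},{t2,t3,t4},{t3,t4,t6}}
  W2: {{t1},{t2},{t6},{t1,t2},{t1,t3},{t1,t5},{t2,t3},{t2,t4},{t2,t6},{t3,t6},{t4,t6},{t1,t3,t5},{t2,t3,t4},{t2,t3,t6},{t3,t4,t6}}
  W3: {{t1},{t3},{t5},{t1,t2},{t1,t3},{t1,t5},{t2,t3},{t3,t4},{t3,t5},{t3,t6},{t1,t3,t5},{t2,t3,t4},{t2,t3,t6},{t3,t4,t6}}
  W4: {{t2},{t3},{t6},{t1,t2},{t1,t3},{t2,t3},{t2,t4},{t2,t6},{t3,t4},{t3,t5},{t3,t6},{t4,t6},{t1,t3,t5},{t2,t3,t4},{t2,t3,t6},{t3,t4,t6}}
  W12: {{t2,t4},{t2,t3,t4}} {{t4,t6},{t3,t4,t6}}
  W13: {{t3,t4},{t2,t3,t4},{t3,t4,t6}}
  W14: {{t2,t4},{t3,t4},{t4,t6},{t2,t3,t4},{t3,t4,t6}}
  W23: {{t1},{t1,t2},{t1,t3},{t1,t5},{t1,t3,t5}} {{t2,t3},{t3,t6},{t2,t3,t4},{t2,t3,t6},{t3,t4,t6}}
  W24: {{t2},{t6},{t1,t2},{t2,t3},{t2,t4},{t2,t6},{t3,t6},{t4,t6},{t2,t3,t4},{t2,t3,t6},{t3,t4,t6}} {{t1,t3},{t1,t3,t5}}
  W34: {{t3},{t1,t3},{t2,t3},{t3,t4},{t3,t5},{t3,t6},{t1,t3,t5},{t2,t3,t4},{t2,t3,t6},{t3,t4,t6}} {{t1,t2}}
  W123: {{t2,t3,t4}} {{t3,t4,t6}}
  W124: {{t2,t4},{t2,t3,t4}} {{t4,t6},{t3,t4,t6}}
  W134: {{t3,t4},{t2,t3,t4},{t3,t4,t6}}
  W234: {{t1,t2}} {{t1,t3},{t1,t3,t5}} {{t2,t3},{t3,t6},{t2,t3,t4},{t2,t3,t6},{t3,t4,t6}}
  W1234: {{t2,t3,t4}} {{t3,t4,t6}}
C dims 4,10,8,2; δ0: rk 3, SNF 1^3; δ1: rk 6, SNF 1^6; δ2: rk 2, SNF 1^2
degree 0: 4−3−0 = 1 → Ȟ^0 ≅ Z
degree 1: 10−6−3 = 1 → Ȟ^1 ≅ Z
degree 2: 8−2−6 = 0 → Ȟ^2 ≅ 0


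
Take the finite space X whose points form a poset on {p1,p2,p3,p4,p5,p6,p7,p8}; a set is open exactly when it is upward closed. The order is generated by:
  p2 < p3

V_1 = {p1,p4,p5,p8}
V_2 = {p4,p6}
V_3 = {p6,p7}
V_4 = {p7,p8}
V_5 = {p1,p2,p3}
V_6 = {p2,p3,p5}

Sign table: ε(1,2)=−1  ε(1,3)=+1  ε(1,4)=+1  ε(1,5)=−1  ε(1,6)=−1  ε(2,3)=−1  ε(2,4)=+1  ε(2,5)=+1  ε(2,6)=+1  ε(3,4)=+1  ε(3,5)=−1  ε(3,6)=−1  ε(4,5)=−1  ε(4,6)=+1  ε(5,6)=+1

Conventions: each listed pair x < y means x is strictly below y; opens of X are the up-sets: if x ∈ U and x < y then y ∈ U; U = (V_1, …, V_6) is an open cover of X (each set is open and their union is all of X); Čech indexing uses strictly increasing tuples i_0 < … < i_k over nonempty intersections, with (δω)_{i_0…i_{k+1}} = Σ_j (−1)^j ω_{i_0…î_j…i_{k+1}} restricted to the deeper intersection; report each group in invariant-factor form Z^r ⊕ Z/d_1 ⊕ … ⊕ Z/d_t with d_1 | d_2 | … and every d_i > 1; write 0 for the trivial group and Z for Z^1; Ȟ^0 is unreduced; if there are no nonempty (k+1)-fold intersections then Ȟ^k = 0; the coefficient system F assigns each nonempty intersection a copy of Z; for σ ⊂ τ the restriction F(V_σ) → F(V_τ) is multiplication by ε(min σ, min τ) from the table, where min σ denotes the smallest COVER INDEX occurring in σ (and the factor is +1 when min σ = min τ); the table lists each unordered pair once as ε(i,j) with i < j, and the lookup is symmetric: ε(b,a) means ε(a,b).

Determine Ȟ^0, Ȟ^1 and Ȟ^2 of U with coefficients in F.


nerve simplices:
  V12={p4} V14={p8} V15={p1} V16={p5} V23={p6} V34={p7} V56={p2,p3}
C dims 6,7; δ0: rk 5, SNF 1^5
degree 0: 6−5−0 = 1 → Ȟ^0 ≅ Z
degree 1: 7−0−5 = 2 → Ȟ^1 ≅ Z^2
degree 2: 0−0−0 = 0 → Ȟ^2 ≅ 0

Ȟ^0 ≅ Z; Ȟ^1 ≅ Z^2; Ȟ^2 ≅ 0


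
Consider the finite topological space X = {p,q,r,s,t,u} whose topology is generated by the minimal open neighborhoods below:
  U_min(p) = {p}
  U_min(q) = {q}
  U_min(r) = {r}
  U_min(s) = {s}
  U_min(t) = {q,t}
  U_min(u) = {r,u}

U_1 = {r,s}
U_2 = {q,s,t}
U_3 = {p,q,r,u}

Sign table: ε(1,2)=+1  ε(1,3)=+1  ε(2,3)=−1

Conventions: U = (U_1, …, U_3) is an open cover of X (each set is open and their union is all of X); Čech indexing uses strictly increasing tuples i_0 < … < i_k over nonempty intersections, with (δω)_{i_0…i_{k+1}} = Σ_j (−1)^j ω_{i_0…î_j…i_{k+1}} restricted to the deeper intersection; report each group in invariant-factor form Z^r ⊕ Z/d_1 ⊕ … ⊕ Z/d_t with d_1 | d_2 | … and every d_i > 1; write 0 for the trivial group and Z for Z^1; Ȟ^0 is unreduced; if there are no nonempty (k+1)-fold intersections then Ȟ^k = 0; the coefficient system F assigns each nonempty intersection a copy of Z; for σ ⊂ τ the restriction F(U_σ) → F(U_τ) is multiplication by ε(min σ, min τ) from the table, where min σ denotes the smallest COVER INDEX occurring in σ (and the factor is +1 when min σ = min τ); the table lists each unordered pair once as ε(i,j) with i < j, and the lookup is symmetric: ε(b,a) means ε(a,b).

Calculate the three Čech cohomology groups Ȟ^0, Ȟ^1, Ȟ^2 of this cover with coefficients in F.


Ȟ^0 ≅ 0, Ȟ^1 ≅ Z/2 and Ȟ^2 ≅ 0

intersection data:
  U12={s} U13={r} U23={q}
C dims 3,3; δ0: rk 3, SNF 1^2·2
Ȟ^0 = (3 − 3) − 0 = 0, so Ȟ^0 ≅ 0
Ȟ^1 = (3 − 0) − 3 = 0 plus torsion [2], so Ȟ^1 ≅ Z/2
Ȟ^2 = (0 − 0) − 0 = 0, so Ȟ^2 ≅ 0


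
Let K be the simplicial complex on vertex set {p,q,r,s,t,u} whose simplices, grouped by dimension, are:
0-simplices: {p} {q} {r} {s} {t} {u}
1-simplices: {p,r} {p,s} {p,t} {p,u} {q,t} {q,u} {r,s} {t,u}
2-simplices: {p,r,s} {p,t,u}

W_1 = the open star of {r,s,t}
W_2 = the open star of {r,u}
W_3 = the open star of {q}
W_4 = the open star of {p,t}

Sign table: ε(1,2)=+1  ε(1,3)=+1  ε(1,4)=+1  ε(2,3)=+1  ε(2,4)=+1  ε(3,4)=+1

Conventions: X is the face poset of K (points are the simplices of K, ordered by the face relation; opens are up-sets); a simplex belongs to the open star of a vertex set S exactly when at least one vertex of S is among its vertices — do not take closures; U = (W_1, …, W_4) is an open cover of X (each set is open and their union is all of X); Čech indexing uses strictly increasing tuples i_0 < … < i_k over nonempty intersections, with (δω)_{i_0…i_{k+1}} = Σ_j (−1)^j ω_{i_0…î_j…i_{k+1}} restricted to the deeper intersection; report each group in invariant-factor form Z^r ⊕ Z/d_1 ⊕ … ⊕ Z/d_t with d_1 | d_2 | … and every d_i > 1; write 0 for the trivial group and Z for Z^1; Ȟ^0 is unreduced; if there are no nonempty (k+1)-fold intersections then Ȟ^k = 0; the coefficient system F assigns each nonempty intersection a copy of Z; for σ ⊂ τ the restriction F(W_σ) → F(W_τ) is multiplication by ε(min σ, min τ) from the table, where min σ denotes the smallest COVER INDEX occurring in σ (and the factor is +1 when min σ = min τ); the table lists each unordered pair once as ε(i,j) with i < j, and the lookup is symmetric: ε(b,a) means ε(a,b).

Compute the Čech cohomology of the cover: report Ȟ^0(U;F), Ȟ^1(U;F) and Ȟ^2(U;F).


Ȟ^0 ≅ Z, Ȟ^1 ≅ Z and Ȟ^2 ≅ 0

nerve simplices:
  W1={{r},{s},{t},{p,r},{p,s},{p,t},{q,t},{r,s},{t,u},{p,r,s},{p,t,u}} W2={{r},{u},{p,r},{p,u},{q,u},{r,s},{t,u},{p,r,s},{p,t,u}} W3={{q},{q,t},{q,u}} W4={{p},{t},{p,r},{p,s},{p,t},{p,u},{q,t},{t,u},{p,r,s},{p,t,u}}
  W12={{r},{p,r},{r,s},{t,u},{p,r,s},{p,t,u}} W13={{q,t}} W14={{t},{p,r},{p,s},{p,t},{q,t},{t,u},{p,r,s},{p,t,u}} W23={{q,u}} W24={{p,r},{p,u},{t,u},{p,r,s},{p,t,u}} W34={{q,t}}
  W124={{p,r},{t,u},{p,r,s},{p,t,u}} W134={{q,t}}
C dims 4,6,2; δ0: rk 3, SNF 1^3; δ1: rk 2, SNF 1^2
degree 0: 4−3−0 = 1 → Ȟ^0 ≅ Z
degree 1: 6−2−3 = 1 → Ȟ^1 ≅ Z
degree 2: 2−0−2 = 0 → Ȟ^2 ≅ 0
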